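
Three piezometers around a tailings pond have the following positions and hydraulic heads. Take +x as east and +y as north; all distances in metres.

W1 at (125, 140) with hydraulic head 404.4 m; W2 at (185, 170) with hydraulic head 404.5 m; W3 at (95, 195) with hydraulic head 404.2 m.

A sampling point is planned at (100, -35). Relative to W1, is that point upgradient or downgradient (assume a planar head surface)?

With h = a·x + b·y + c and W1 as origin, the differences give:
  60·a + 30·b = +0.1
  (-30)·a + 55·b = -0.2
Eliminate b (×55 and ×30, subtract): 4200·a = 11.50 → a = ∂h/∂x = +0.002738
Back-substitute: b = ∂h/∂y = -0.002143.
Head at (100, -35) = 404.4 + (+0.002738)·(-25) + (-0.002143)·(-175) = 404.71 m.
That is higher than the 404.4 m at W1, so the point is upgradient.

upgradient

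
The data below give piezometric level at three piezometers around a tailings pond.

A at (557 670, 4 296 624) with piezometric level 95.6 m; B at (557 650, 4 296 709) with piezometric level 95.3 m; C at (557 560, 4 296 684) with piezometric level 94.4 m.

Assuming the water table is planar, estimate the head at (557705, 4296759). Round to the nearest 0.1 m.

Differences from A: to B (Δx, Δy, Δh) = (-20, 85, -0.3); to C = (-110, 60, -1.2).
Determinant of the coordinate differences = (-20)·60 − (-110)·85 = 8150.
∂h/∂x = [(-0.3)·60 − (-1.2)·85] / 8150 = +0.01031
∂h/∂y = [(-20)·(-1.2) − (-110)·(-0.3)] / 8150 = -0.001104
h(557705, 4296759) = 95.6 + (+0.01031)·(35) + (-0.001104)·(135) = 95.6 +0.361 -0.149 = 95.812 m.

95.8 m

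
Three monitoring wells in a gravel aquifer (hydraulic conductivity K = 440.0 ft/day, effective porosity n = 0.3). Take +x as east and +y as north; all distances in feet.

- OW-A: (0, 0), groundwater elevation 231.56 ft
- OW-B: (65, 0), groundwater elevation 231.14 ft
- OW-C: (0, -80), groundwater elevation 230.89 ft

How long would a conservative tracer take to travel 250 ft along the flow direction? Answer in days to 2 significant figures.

∂h/∂x = (231.14 − 231.56) / (65 − 0) = -0.006462
∂h/∂y = (230.89 − 231.56) / (-80 − 0) = +0.008375
|∇h| = √(-0.006462² + 0.008375²) = 0.01058
Seepage velocity v = K·i/n = 440.0 × 0.01058 / 0.3 = 15.52 ft/day.
t = 250 / 15.52 = 16.11 days.

16 days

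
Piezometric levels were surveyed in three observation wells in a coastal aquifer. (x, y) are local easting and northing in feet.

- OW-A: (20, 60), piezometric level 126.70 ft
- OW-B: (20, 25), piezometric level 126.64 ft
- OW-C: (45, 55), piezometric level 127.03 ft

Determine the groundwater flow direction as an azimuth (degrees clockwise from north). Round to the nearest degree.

Differences from OW-A: to OW-B (Δx, Δy, Δh) = (0, -35, -0.06); to OW-C = (25, -5, +0.33).
Determinant of the coordinate differences = 0·(-5) − 25·(-35) = 875.
∂h/∂x = [(-0.06)·(-5) − (+0.33)·(-35)] / 875 = +0.01354
∂h/∂y = [0·(+0.33) − 25·(-0.06)] / 875 = +0.001714
Flow direction (−∇h) has components (-0.01354 E, -0.001714 N).
Azimuth = atan2(E, N) = atan2(-0.01354, -0.001714) = 262.8° ≈ 263°.

263°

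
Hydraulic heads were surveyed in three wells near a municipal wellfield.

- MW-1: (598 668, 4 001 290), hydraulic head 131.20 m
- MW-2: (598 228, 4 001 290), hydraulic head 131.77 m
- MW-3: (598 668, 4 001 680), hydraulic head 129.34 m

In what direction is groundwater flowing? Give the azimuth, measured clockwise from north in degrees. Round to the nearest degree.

015°

∂h/∂x = (131.77 − 131.20) / (598228 − 598668) = -0.001295
∂h/∂y = (129.34 − 131.20) / (4001680 − 4001290) = -0.004769
Flow direction (−∇h) has components (+0.001295 E, +0.004769 N).
Azimuth = atan2(E, N) = atan2(+0.001295, +0.004769) = 15.2° ≈ 015°.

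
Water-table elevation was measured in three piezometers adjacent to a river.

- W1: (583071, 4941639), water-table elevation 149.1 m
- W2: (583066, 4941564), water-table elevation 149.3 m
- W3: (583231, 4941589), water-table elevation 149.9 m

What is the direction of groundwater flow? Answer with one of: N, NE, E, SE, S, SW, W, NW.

NW

Differences from W1: to W2 (Δx, Δy, Δh) = (-5, -75, +0.2); to W3 = (160, -50, +0.8).
Determinant of the coordinate differences = (-5)·(-50) − 160·(-75) = 12250.
∂h/∂x = [(+0.2)·(-50) − (+0.8)·(-75)] / 12250 = +0.004082
∂h/∂y = [(-5)·(+0.8) − 160·(+0.2)] / 12250 = -0.002939
Flow = −∇h = (-0.004082 east, +0.002939 north), which points northwest.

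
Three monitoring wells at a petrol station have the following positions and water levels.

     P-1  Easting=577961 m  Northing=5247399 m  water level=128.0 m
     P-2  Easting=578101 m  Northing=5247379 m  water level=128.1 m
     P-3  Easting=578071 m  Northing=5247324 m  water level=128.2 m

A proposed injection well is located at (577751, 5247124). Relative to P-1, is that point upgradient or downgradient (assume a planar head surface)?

upgradient

Taking P-1 as reference: P-2−P-1 = (140, -20, +0.1); P-3−P-1 = (110, -75, +0.2).
Solve a·Δx + b·Δy = Δh: det = 140·(-75) − 110·(-20) = -8300.
∂h/∂x = [(+0.1)·(-75) − (+0.2)·(-20)] / -8300 = +0.0004217
∂h/∂y = [140·(+0.2) − 110·(+0.1)] / -8300 = -0.002048
Head at (577751, 5247124) = 128.0 + (+0.0004217)·(-210) + (-0.002048)·(-275) = 128.47 m.
That is higher than the 128.0 m at P-1, so the point is upgradient.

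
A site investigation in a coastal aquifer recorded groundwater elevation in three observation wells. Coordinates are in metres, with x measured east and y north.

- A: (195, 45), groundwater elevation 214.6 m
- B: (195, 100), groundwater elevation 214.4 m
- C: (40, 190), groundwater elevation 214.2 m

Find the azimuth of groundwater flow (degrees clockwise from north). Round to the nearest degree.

013°

With h = a·x + b·y + c and A as origin, the differences give:
  0·a + 55·b = -0.2
  (-155)·a + 145·b = -0.4
Eliminate b (×145 and ×55, subtract): 8525·a = -7.00 → a = ∂h/∂x = -0.0008211
Back-substitute: b = ∂h/∂y = -0.003636.
Flow direction (−∇h) has components (+0.0008211 E, +0.003636 N).
Azimuth = atan2(E, N) = atan2(+0.0008211, +0.003636) = 12.7° ≈ 013°.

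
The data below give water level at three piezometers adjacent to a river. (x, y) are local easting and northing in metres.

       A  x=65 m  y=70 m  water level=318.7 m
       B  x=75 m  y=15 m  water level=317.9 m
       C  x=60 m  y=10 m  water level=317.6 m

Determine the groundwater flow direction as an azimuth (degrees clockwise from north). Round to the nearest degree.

220°

Taking A as reference: B−A = (10, -55, -0.8); C−A = (-5, -60, -1.1).
Determinant of the coordinate differences = 10·(-60) − (-5)·(-55) = -875.
∂h/∂x = [(-0.8)·(-60) − (-1.1)·(-55)] / -875 = +0.01429
∂h/∂y = [10·(-1.1) − (-5)·(-0.8)] / -875 = +0.01714
Flow direction (−∇h) has components (-0.01429 E, -0.01714 N).
Azimuth = atan2(E, N) = atan2(-0.01429, -0.01714) = 219.8° ≈ 220°.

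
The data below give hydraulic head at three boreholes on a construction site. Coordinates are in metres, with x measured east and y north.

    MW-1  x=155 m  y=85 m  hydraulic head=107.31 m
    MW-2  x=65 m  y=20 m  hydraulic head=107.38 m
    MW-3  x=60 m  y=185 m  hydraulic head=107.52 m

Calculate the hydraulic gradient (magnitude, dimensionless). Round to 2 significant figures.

Three-point gradient (reference MW-1): Δ to MW-2 = (-90, -65, +0.07), Δ to MW-3 = (-95, 100, +0.21).
∂h/∂x = -0.001361, ∂h/∂y = +0.0008072 (det = -15175).
|∇h| = √(-0.001361² + 0.0008072²) = 0.001582

0.0016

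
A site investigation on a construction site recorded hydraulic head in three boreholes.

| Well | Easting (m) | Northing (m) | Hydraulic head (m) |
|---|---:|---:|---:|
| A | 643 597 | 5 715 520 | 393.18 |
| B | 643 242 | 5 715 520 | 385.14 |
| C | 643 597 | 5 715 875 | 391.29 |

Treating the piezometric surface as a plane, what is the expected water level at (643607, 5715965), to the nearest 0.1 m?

391.0 m

∂h/∂x = (385.14 − 393.18) / (643242 − 643597) = +0.02265
∂h/∂y = (391.29 − 393.18) / (5715875 − 5715520) = -0.005324
h(643607, 5715965) = 393.18 + (+0.02265)·(10) + (-0.005324)·(445) = 393.18 +0.226 -2.369 = 391.037 m.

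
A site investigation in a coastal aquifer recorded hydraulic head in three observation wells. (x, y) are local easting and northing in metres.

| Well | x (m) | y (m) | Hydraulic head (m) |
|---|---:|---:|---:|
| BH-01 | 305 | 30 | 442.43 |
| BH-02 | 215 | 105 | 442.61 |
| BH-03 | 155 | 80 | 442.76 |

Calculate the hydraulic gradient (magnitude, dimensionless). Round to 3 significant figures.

0.00237

Three-point gradient (reference BH-01): Δ to BH-02 = (-90, 75, +0.18), Δ to BH-03 = (-150, 50, +0.33).
∂h/∂x = -0.002333, ∂h/∂y = -0.0004000 (det = 6750).
|∇h| = √(-0.002333² + -0.0004000²) = 0.002367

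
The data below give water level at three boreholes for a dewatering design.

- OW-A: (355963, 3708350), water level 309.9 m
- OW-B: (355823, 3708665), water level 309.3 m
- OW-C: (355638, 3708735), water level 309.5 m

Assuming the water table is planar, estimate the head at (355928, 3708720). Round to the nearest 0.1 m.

Three-point gradient (reference OW-A): Δ to OW-B = (-140, 315, -0.6), Δ to OW-C = (-325, 385, -0.4).
∂h/∂x = -0.002166, ∂h/∂y = -0.002867 (det = 48475).
h(355928, 3708720) = 309.9 + (-0.002166)·(-35) + (-0.002867)·(370) = 309.9 +0.076 -1.061 = 308.915 m.

308.9 m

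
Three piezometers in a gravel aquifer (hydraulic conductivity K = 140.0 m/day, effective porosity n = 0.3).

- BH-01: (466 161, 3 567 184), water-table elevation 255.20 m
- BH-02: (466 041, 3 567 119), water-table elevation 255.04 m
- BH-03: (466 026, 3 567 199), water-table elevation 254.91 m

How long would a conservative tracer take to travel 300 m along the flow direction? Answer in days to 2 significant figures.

Three-point gradient (reference BH-01): Δ to BH-02 = (-120, -65, -0.16), Δ to BH-03 = (-135, 15, -0.29).
∂h/∂x = +0.002009, ∂h/∂y = -0.001248 (det = -10575).
|∇h| = √(0.002009² + -0.001248²) = 0.002365
Seepage velocity v = K·i/n = 140.0 × 0.002365 / 0.3 = 1.104 m/day.
t = 300 / 1.104 = 271.7 days.

270 days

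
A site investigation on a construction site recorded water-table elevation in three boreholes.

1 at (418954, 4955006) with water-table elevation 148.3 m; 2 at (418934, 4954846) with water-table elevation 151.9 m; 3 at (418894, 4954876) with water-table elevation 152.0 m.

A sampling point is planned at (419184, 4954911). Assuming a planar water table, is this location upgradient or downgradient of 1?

downgradient

Taking 1 as reference: 2−1 = (-20, -160, +3.6); 3−1 = (-60, -130, +3.7).
Determinant of the coordinate differences = (-20)·(-130) − (-60)·(-160) = -7000.
∂h/∂x = [(+3.6)·(-130) − (+3.7)·(-160)] / -7000 = -0.01771
∂h/∂y = [(-20)·(+3.7) − (-60)·(+3.6)] / -7000 = -0.02029
Head at (419184, 4954911) = 148.3 + (-0.01771)·(230) + (-0.02029)·(-95) = 146.15 m.
That is lower than the 148.3 m at 1, so the point is downgradient.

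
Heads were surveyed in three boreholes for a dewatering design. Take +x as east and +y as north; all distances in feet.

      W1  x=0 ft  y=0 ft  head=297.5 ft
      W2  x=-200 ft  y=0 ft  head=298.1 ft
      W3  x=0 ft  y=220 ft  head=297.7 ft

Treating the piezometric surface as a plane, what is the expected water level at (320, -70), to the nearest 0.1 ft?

296.5 ft

∂h/∂x = (298.1 − 297.5) / (-200 − 0) = -0.003000
∂h/∂y = (297.7 − 297.5) / (220 − 0) = +0.0009091
h(320, -70) = 297.5 + (-0.003000)·(320) + (+0.0009091)·(-70) = 297.5 -0.960 -0.064 = 296.476 ft.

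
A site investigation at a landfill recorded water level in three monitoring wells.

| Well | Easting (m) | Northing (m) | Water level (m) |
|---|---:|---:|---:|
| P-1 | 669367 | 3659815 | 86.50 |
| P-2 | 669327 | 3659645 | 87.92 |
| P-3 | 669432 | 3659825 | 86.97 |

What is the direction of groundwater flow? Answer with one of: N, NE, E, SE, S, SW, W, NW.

Taking P-1 as reference: P-2−P-1 = (-40, -170, +1.42); P-3−P-1 = (65, 10, +0.47).
Solve a·Δx + b·Δy = Δh: det = (-40)·10 − 65·(-170) = 10650.
∂h/∂x = [(+1.42)·10 − (+0.47)·(-170)] / 10650 = +0.008836
∂h/∂y = [(-40)·(+0.47) − 65·(+1.42)] / 10650 = -0.01043
Flow = −∇h = (-0.008836 east, +0.01043 north), which points northwest.

NW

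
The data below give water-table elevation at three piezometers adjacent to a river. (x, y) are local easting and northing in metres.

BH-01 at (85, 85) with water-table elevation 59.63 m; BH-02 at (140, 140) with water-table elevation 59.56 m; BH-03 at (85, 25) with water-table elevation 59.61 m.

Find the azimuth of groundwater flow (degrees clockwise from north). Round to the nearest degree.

102°

Differences from BH-01: to BH-02 (Δx, Δy, Δh) = (55, 55, -0.07); to BH-03 = (0, -60, -0.02).
Solve a·Δx + b·Δy = Δh: det = 55·(-60) − 0·55 = -3300.
∂h/∂x = [(-0.07)·(-60) − (-0.02)·55] / -3300 = -0.001606
∂h/∂y = [55·(-0.02) − 0·(-0.07)] / -3300 = +0.0003333
Flow direction (−∇h) has components (+0.001606 E, -0.0003333 N).
Azimuth = atan2(E, N) = atan2(+0.001606, -0.0003333) = 101.7° ≈ 102°.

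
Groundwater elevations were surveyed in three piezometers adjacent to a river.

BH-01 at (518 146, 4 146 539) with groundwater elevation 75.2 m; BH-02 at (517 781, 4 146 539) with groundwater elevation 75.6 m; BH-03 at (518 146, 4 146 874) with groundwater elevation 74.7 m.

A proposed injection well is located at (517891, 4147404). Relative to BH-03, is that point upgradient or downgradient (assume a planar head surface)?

∂h/∂x = (75.6 − 75.2) / (517781 − 518146) = -0.001096
∂h/∂y = (74.7 − 75.2) / (4146874 − 4146539) = -0.001493
Head at (517891, 4147404) = 75.2 + (-0.001096)·(-255) + (-0.001493)·(865) = 74.19 m.
That is lower than the 74.7 m at BH-03, so the point is downgradient.

downgradient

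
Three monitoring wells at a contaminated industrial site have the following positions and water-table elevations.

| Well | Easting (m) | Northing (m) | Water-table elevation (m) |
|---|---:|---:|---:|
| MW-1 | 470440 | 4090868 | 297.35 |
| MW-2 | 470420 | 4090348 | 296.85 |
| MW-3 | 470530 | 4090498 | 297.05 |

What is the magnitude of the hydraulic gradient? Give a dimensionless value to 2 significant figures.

0.0011

Differences from MW-1: to MW-2 (Δx, Δy, Δh) = (-20, -520, -0.50); to MW-3 = (90, -370, -0.30).
Determinant of the coordinate differences = (-20)·(-370) − 90·(-520) = 54200.
∂h/∂x = [(-0.50)·(-370) − (-0.30)·(-520)] / 54200 = +0.0005351
∂h/∂y = [(-20)·(-0.30) − 90·(-0.50)] / 54200 = +0.0009410
|∇h| = √(0.0005351² + 0.0009410²) = 0.001083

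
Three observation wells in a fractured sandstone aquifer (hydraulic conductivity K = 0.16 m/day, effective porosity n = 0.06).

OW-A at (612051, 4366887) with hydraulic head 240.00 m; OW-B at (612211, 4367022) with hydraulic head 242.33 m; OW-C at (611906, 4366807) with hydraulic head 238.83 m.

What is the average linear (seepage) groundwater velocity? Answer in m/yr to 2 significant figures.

With h = a·x + b·y + c and OW-A as origin, the differences give:
  160·a + 135·b = +2.33
  (-145)·a + (-80)·b = -1.17
Eliminate b (×(-80) and ×135, subtract): 6775·a = -28.450 → a = ∂h/∂x = -0.004199
Back-substitute: b = ∂h/∂y = +0.02224.
|∇h| = √(-0.004199² + 0.02224²) = 0.02263
Seepage velocity v = K·i/n = 0.16 × 0.02263 / 0.06 = 0.06035 m/day = 22.04 m/yr.

22 m/yr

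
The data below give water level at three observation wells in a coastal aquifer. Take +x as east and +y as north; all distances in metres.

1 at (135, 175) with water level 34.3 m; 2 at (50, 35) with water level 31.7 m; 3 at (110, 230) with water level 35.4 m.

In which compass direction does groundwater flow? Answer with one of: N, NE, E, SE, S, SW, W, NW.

Differences from 1: to 2 (Δx, Δy, Δh) = (-85, -140, -2.6); to 3 = (-25, 55, +1.1).
Solve a·Δx + b·Δy = Δh: det = (-85)·55 − (-25)·(-140) = -8175.
∂h/∂x = [(-2.6)·55 − (+1.1)·(-140)] / -8175 = -0.001346
∂h/∂y = [(-85)·(+1.1) − (-25)·(-2.6)] / -8175 = +0.01939
Flow = −∇h = (+0.001346 east, -0.01939 north), which points south.

S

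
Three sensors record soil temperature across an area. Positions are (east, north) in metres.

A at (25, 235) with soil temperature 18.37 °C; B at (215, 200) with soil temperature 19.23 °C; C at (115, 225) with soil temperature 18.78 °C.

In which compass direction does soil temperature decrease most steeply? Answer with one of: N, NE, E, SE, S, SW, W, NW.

W

Taking A as reference: B−A = (190, -35, +0.86); C−A = (90, -10, +0.41).
Determinant of the coordinate differences = 190·(-10) − 90·(-35) = 1250.
∂T/∂x = [(+0.86)·(-10) − (+0.41)·(-35)] / 1250 = +0.004600
∂T/∂y = [190·(+0.41) − 90·(+0.86)] / 1250 = +0.0004000
Steepest decrease is along −∇f = (-0.004600 E, -0.0004000 N) → west.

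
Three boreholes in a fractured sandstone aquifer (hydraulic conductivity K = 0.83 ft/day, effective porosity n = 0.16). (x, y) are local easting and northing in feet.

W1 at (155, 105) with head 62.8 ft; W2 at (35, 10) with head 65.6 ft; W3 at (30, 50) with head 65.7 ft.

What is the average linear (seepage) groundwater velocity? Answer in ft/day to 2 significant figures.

Three-point gradient (reference W1): Δ to W2 = (-120, -95, +2.8), Δ to W3 = (-125, -55, +2.9).
∂h/∂x = -0.02303, ∂h/∂y = -0.0003791 (det = -5275).
|∇h| = √(-0.02303² + -0.0003791²) = 0.02303
Seepage velocity v = K·i/n = 0.83 × 0.02303 / 0.16 = 0.1195 ft/day.

0.12 ft/day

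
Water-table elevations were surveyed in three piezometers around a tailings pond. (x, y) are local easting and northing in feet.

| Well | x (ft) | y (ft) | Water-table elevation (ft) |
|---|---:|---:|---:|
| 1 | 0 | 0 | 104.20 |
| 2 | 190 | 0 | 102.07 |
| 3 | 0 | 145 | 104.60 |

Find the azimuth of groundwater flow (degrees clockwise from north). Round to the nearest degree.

104°

∂h/∂x = (102.07 − 104.20) / (190 − 0) = -0.01121
∂h/∂y = (104.60 − 104.20) / (145 − 0) = +0.002759
Flow direction (−∇h) has components (+0.01121 E, -0.002759 N).
Azimuth = atan2(E, N) = atan2(+0.01121, -0.002759) = 103.8° ≈ 104°.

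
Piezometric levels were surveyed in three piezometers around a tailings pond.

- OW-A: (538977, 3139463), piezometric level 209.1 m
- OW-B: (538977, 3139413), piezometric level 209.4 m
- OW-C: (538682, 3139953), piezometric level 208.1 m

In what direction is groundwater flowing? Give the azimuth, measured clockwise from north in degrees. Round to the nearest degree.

Taking OW-A as reference: OW-B−OW-A = (0, -50, +0.3); OW-C−OW-A = (-295, 490, -1.0).
Solve a·Δx + b·Δy = Δh: det = 0·490 − (-295)·(-50) = -14750.
∂h/∂x = [(+0.3)·490 − (-1.0)·(-50)] / -14750 = -0.006576
∂h/∂y = [0·(-1.0) − (-295)·(+0.3)] / -14750 = -0.006000
Flow direction (−∇h) has components (+0.006576 E, +0.006000 N).
Azimuth = atan2(E, N) = atan2(+0.006576, +0.006000) = 47.6° ≈ 048°.

048°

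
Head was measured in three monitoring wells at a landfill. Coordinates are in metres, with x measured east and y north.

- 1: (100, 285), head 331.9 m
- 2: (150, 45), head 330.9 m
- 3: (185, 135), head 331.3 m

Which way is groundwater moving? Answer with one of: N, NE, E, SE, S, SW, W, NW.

S

With h = a·x + b·y + c and 1 as origin, the differences give:
  50·a + (-240)·b = -1.0
  85·a + (-150)·b = -0.6
Eliminate b (×(-150) and ×(-240), subtract): 12900·a = 6.00 → a = ∂h/∂x = +0.0004651
Back-substitute: b = ∂h/∂y = +0.004264.
Flow = −∇h = (-0.0004651 east, -0.004264 north), which points south.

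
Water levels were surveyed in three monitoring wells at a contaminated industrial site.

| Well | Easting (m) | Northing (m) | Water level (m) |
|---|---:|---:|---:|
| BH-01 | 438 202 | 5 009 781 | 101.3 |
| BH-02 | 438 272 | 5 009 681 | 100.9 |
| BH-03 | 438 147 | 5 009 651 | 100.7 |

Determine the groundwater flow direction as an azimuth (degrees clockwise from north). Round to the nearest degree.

Differences from BH-01: to BH-02 (Δx, Δy, Δh) = (70, -100, -0.4); to BH-03 = (-55, -130, -0.6).
Solve a·Δx + b·Δy = Δh: det = 70·(-130) − (-55)·(-100) = -14600.
∂h/∂x = [(-0.4)·(-130) − (-0.6)·(-100)] / -14600 = +0.0005479
∂h/∂y = [70·(-0.6) − (-55)·(-0.4)] / -14600 = +0.004384
Flow direction (−∇h) has components (-0.0005479 E, -0.004384 N).
Azimuth = atan2(E, N) = atan2(-0.0005479, -0.004384) = 187.1° ≈ 187°.

187°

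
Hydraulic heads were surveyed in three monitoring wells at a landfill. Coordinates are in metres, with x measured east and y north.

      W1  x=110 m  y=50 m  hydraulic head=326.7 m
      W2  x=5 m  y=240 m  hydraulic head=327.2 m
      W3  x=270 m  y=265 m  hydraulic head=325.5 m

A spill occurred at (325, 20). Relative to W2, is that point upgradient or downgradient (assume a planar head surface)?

downgradient

With h = a·x + b·y + c and W1 as origin, the differences give:
  (-105)·a + 190·b = +0.5
  160·a + 215·b = -1.2
Eliminate b (×215 and ×190, subtract): -52975·a = 335.50 → a = ∂h/∂x = -0.006333
Back-substitute: b = ∂h/∂y = -0.0008683.
Head at (325, 20) = 326.7 + (-0.006333)·(215) + (-0.0008683)·(-30) = 325.36 m.
That is lower than the 327.2 m at W2, so the point is downgradient.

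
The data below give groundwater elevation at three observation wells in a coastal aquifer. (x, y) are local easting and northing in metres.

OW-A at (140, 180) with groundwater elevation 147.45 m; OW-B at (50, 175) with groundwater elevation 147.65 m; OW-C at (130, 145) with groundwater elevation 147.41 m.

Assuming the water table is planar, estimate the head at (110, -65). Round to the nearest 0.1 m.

With h = a·x + b·y + c and OW-A as origin, the differences give:
  (-90)·a + (-5)·b = +0.20
  (-10)·a + (-35)·b = -0.04
Eliminate b (×(-35) and ×(-5), subtract): 3100·a = -7.200 → a = ∂h/∂x = -0.002323
Back-substitute: b = ∂h/∂y = +0.001806.
h(110, -65) = 147.45 + (-0.002323)·(-30) + (+0.001806)·(-245) = 147.45 +0.070 -0.443 = 147.077 m.

147.1 m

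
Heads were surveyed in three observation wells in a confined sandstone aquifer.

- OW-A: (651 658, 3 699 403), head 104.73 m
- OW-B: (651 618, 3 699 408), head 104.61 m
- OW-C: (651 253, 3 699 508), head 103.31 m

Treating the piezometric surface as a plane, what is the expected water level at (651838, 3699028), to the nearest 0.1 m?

Taking OW-A as reference: OW-B−OW-A = (-40, 5, -0.12); OW-C−OW-A = (-405, 105, -1.42).
Solve a·Δx + b·Δy = Δh: det = (-40)·105 − (-405)·5 = -2175.
∂h/∂x = [(-0.12)·105 − (-1.42)·5] / -2175 = +0.002529
∂h/∂y = [(-40)·(-1.42) − (-405)·(-0.12)] / -2175 = -0.003770
h(651838, 3699028) = 104.73 + (+0.002529)·(180) + (-0.003770)·(-375) = 104.73 +0.455 +1.414 = 106.599 m.

106.6 m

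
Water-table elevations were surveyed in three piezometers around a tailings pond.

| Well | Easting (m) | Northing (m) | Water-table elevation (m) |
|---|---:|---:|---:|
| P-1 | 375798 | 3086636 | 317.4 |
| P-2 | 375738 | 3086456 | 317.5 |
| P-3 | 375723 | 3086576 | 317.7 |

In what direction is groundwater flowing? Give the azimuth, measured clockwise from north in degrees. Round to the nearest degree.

Taking P-1 as reference: P-2−P-1 = (-60, -180, +0.1); P-3−P-1 = (-75, -60, +0.3).
Solve a·Δx + b·Δy = Δh: det = (-60)·(-60) − (-75)·(-180) = -9900.
∂h/∂x = [(+0.1)·(-60) − (+0.3)·(-180)] / -9900 = -0.004848
∂h/∂y = [(-60)·(+0.3) − (-75)·(+0.1)] / -9900 = +0.001061
Flow direction (−∇h) has components (+0.004848 E, -0.001061 N).
Azimuth = atan2(E, N) = atan2(+0.004848, -0.001061) = 102.3° ≈ 102°.

102°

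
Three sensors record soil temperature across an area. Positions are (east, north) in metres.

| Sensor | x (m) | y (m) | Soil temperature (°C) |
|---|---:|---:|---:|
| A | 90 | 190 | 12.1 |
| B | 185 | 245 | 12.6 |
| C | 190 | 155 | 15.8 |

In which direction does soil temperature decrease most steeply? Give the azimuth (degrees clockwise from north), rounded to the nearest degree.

With T = a·x + b·y + c and A as origin, the differences give:
  95·a + 55·b = +0.5
  100·a + (-35)·b = +3.7
Eliminate b (×(-35) and ×55, subtract): -8825·a = -221.00 → a = ∂T/∂x = +0.02504
Back-substitute: b = ∂T/∂y = -0.03416.
Steepest decrease is along −∇f: components (-0.02504 E, +0.03416 N).
Azimuth = atan2(-0.02504, +0.03416) = 323.8° ≈ 324°.

324°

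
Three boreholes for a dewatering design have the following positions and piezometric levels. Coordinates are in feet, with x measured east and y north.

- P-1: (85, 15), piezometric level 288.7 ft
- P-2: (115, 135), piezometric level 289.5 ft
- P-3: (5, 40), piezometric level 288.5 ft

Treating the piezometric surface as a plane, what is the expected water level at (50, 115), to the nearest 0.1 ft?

289.1 ft

Three-point gradient (reference P-1): Δ to P-2 = (30, 120, +0.8), Δ to P-3 = (-80, 25, -0.2).
∂h/∂x = +0.004251, ∂h/∂y = +0.005604 (det = 10350).
h(50, 115) = 288.7 + (+0.004251)·(-35) + (+0.005604)·(100) = 288.7 -0.149 +0.560 = 289.112 ft.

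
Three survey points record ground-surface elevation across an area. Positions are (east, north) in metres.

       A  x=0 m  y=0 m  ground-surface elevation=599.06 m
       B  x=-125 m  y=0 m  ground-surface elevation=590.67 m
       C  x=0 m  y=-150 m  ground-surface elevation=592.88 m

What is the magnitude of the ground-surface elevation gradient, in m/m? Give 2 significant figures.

∂z/∂x = (590.67 − 599.06) / (-125 − 0) = +0.06712
∂z/∂y = (592.88 − 599.06) / (-150 − 0) = +0.04120
|∇f| = √(0.06712² + 0.04120²) = 0.07876 m/m

0.079 m/m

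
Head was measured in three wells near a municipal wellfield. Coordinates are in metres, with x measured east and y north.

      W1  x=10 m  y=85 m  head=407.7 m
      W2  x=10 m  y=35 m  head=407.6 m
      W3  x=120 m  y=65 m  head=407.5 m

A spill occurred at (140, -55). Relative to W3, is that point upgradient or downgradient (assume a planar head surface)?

downgradient

Three-point gradient (reference W1): Δ to W2 = (0, -50, -0.1), Δ to W3 = (110, -20, -0.2).
∂h/∂x = -0.001455, ∂h/∂y = +0.002000 (det = 5500).
Head at (140, -55) = 407.7 + (-0.001455)·(130) + (+0.002000)·(-140) = 407.23 m.
That is lower than the 407.5 m at W3, so the point is downgradient.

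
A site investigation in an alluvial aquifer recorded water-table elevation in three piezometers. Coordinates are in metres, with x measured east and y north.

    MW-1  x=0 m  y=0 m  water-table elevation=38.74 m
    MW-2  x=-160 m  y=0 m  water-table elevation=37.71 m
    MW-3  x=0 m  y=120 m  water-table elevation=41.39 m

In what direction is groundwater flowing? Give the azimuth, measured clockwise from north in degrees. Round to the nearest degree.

196°

∂h/∂x = (37.71 − 38.74) / (-160 − 0) = +0.006438
∂h/∂y = (41.39 − 38.74) / (120 − 0) = +0.02208
Flow direction (−∇h) has components (-0.006438 E, -0.02208 N).
Azimuth = atan2(E, N) = atan2(-0.006438, -0.02208) = 196.3° ≈ 196°.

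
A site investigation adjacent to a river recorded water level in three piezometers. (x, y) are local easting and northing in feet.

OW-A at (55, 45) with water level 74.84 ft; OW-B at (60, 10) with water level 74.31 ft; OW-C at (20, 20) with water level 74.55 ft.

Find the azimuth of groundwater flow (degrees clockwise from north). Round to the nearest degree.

With h = a·x + b·y + c and OW-A as origin, the differences give:
  5·a + (-35)·b = -0.53
  (-35)·a + (-25)·b = -0.29
Eliminate b (×(-25) and ×(-35), subtract): -1350·a = 3.100 → a = ∂h/∂x = -0.002296
Back-substitute: b = ∂h/∂y = +0.01481.
Flow direction (−∇h) has components (+0.002296 E, -0.01481 N).
Azimuth = atan2(E, N) = atan2(+0.002296, -0.01481) = 171.2° ≈ 171°.

171°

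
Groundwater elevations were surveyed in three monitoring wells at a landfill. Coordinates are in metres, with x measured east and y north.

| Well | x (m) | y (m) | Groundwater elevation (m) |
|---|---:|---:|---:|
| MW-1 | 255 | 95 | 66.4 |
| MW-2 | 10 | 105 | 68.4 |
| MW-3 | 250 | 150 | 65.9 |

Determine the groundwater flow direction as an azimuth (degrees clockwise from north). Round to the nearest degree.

With h = a·x + b·y + c and MW-1 as origin, the differences give:
  (-245)·a + 10·b = +2.0
  (-5)·a + 55·b = -0.5
Eliminate b (×55 and ×10, subtract): -13425·a = 115.00 → a = ∂h/∂x = -0.008566
Back-substitute: b = ∂h/∂y = -0.009870.
Flow direction (−∇h) has components (+0.008566 E, +0.009870 N).
Azimuth = atan2(E, N) = atan2(+0.008566, +0.009870) = 41.0° ≈ 041°.

041°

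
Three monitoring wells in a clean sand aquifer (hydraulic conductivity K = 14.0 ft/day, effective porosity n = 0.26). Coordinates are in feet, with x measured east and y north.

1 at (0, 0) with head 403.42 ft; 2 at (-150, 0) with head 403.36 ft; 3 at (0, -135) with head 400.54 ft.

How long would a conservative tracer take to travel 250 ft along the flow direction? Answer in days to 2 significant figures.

∂h/∂x = (403.36 − 403.42) / (-150 − 0) = +0.0004000
∂h/∂y = (400.54 − 403.42) / (-135 − 0) = +0.02133
|∇h| = √(0.0004000² + 0.02133²) = 0.02133
Seepage velocity v = K·i/n = 14.0 × 0.02133 / 0.26 = 1.149 ft/day.
t = 250 / 1.149 = 217.6 days.

220 days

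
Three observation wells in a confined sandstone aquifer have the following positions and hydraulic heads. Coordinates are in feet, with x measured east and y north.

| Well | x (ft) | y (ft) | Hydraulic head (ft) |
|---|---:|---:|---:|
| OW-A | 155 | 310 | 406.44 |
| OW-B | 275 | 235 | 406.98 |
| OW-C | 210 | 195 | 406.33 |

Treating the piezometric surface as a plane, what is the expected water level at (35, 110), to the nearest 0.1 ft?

404.7 ft

Differences from OW-A: to OW-B (Δx, Δy, Δh) = (120, -75, +0.54); to OW-C = (55, -115, -0.11).
Determinant of the coordinate differences = 120·(-115) − 55·(-75) = -9675.
∂h/∂x = [(+0.54)·(-115) − (-0.11)·(-75)] / -9675 = +0.007271
∂h/∂y = [120·(-0.11) − 55·(+0.54)] / -9675 = +0.004434
h(35, 110) = 406.44 + (+0.007271)·(-120) + (+0.004434)·(-200) = 406.44 -0.873 -0.887 = 404.681 ft.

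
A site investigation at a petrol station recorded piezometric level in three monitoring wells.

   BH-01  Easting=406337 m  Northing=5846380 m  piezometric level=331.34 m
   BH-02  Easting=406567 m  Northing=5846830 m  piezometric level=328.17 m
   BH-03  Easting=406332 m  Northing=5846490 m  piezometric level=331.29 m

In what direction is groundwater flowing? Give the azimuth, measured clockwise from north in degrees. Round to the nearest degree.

085°

Three-point gradient (reference BH-01): Δ to BH-02 = (230, 450, -3.17), Δ to BH-03 = (-5, 110, -0.05).
∂h/∂x = -0.01184, ∂h/∂y = -0.0009927 (det = 27550).
Flow direction (−∇h) has components (+0.01184 E, +0.0009927 N).
Azimuth = atan2(E, N) = atan2(+0.01184, +0.0009927) = 85.2° ≈ 085°.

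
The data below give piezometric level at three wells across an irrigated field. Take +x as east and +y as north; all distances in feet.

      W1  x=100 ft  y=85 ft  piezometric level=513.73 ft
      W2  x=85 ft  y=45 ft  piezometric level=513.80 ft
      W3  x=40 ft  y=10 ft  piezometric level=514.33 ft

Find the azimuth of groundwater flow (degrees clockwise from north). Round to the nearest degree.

Three-point gradient (reference W1): Δ to W2 = (-15, -40, +0.07), Δ to W3 = (-60, -75, +0.60).
∂h/∂x = -0.01471, ∂h/∂y = +0.003765 (det = -1275).
Flow direction (−∇h) has components (+0.01471 E, -0.003765 N).
Azimuth = atan2(E, N) = atan2(+0.01471, -0.003765) = 104.4° ≈ 104°.

104°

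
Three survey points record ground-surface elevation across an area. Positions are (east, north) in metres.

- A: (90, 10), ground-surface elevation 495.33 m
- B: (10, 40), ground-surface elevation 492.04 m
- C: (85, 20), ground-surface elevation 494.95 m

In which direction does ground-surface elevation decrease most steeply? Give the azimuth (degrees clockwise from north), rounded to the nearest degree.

Taking A as reference: B−A = (-80, 30, -3.29); C−A = (-5, 10, -0.38).
Determinant of the coordinate differences = (-80)·10 − (-5)·30 = -650.
∂z/∂x = [(-3.29)·10 − (-0.38)·30] / -650 = +0.03308
∂z/∂y = [(-80)·(-0.38) − (-5)·(-3.29)] / -650 = -0.02146
Steepest decrease is along −∇f: components (-0.03308 E, +0.02146 N).
Azimuth = atan2(-0.03308, +0.02146) = 303.0° ≈ 303°.

303°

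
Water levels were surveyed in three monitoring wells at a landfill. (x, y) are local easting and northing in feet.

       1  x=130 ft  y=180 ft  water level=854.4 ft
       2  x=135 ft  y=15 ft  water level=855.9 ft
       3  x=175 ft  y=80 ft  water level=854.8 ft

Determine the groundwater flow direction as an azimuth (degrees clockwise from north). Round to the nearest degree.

Taking 1 as reference: 2−1 = (5, -165, +1.5); 3−1 = (45, -100, +0.4).
Solve a·Δx + b·Δy = Δh: det = 5·(-100) − 45·(-165) = 6925.
∂h/∂x = [(+1.5)·(-100) − (+0.4)·(-165)] / 6925 = -0.01213
∂h/∂y = [5·(+0.4) − 45·(+1.5)] / 6925 = -0.009458
Flow direction (−∇h) has components (+0.01213 E, +0.009458 N).
Azimuth = atan2(E, N) = atan2(+0.01213, +0.009458) = 52.1° ≈ 052°.

052°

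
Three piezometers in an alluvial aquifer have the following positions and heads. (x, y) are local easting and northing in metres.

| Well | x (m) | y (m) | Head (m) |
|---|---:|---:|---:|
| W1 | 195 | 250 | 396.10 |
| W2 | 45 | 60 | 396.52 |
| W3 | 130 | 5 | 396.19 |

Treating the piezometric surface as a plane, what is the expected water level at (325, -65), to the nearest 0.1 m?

Differences from W1: to W2 (Δx, Δy, Δh) = (-150, -190, +0.42); to W3 = (-65, -245, +0.09).
Determinant of the coordinate differences = (-150)·(-245) − (-65)·(-190) = 24400.
∂h/∂x = [(+0.42)·(-245) − (+0.09)·(-190)] / 24400 = -0.003516
∂h/∂y = [(-150)·(+0.09) − (-65)·(+0.42)] / 24400 = +0.0005656
h(325, -65) = 396.10 + (-0.003516)·(130) + (+0.0005656)·(-315) = 396.10 -0.457 -0.178 = 395.465 m.

395.5 m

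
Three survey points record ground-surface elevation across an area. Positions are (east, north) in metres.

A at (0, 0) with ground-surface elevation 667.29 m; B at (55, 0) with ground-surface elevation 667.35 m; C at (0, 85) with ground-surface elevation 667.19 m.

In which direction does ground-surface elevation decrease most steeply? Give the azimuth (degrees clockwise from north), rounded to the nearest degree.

∂z/∂x = (667.35 − 667.29) / (55 − 0) = +0.001091
∂z/∂y = (667.19 − 667.29) / (85 − 0) = -0.001176
Steepest decrease is along −∇f: components (-0.001091 E, +0.001176 N).
Azimuth = atan2(-0.001091, +0.001176) = 317.2° ≈ 317°.

317°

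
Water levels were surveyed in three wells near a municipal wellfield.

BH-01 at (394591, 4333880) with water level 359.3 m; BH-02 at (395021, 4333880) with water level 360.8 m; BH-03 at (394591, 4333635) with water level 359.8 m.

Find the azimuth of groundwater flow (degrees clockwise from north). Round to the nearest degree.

300°

∂h/∂x = (360.8 − 359.3) / (395021 − 394591) = +0.003488
∂h/∂y = (359.8 − 359.3) / (4333635 − 4333880) = -0.002041
Flow direction (−∇h) has components (-0.003488 E, +0.002041 N).
Azimuth = atan2(E, N) = atan2(-0.003488, +0.002041) = 300.3° ≈ 300°.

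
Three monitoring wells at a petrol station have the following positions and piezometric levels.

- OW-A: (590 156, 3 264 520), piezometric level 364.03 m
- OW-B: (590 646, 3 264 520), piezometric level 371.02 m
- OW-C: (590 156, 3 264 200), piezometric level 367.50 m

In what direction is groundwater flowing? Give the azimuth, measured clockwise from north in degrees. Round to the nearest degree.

307°

∂h/∂x = (371.02 − 364.03) / (590646 − 590156) = +0.01427
∂h/∂y = (367.50 − 364.03) / (3264200 − 3264520) = -0.01084
Flow direction (−∇h) has components (-0.01427 E, +0.01084 N).
Azimuth = atan2(E, N) = atan2(-0.01427, +0.01084) = 307.2° ≈ 307°.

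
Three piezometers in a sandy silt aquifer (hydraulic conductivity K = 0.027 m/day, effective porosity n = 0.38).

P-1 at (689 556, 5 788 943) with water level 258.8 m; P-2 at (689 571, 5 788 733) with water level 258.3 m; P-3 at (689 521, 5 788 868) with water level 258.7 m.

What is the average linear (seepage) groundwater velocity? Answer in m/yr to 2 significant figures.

With h = a·x + b·y + c and P-1 as origin, the differences give:
  15·a + (-210)·b = -0.5
  (-35)·a + (-75)·b = -0.1
Eliminate b (×(-75) and ×(-210), subtract): -8475·a = 16.50 → a = ∂h/∂x = -0.001947
Back-substitute: b = ∂h/∂y = +0.002242.
|∇h| = √(-0.001947² + 0.002242²) = 0.002969
Seepage velocity v = K·i/n = 0.027 × 0.002969 / 0.38 = 0.000211 m/day = 0.07707 m/yr.

0.077 m/yr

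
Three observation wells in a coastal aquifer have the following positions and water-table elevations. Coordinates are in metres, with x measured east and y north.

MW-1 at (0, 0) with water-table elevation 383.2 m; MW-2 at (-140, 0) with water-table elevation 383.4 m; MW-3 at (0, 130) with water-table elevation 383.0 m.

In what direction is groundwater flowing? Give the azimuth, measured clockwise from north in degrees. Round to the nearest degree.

043°

∂h/∂x = (383.4 − 383.2) / (-140 − 0) = -0.001429
∂h/∂y = (383.0 − 383.2) / (130 − 0) = -0.001538
Flow direction (−∇h) has components (+0.001429 E, +0.001538 N).
Azimuth = atan2(E, N) = atan2(+0.001429, +0.001538) = 42.9° ≈ 043°.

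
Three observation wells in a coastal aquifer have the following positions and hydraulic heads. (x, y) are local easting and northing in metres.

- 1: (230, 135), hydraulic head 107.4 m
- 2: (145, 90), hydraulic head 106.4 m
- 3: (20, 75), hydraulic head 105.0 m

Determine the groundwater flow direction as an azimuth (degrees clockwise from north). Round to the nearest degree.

263°

Three-point gradient (reference 1): Δ to 2 = (-85, -45, -1.0), Δ to 3 = (-210, -60, -2.4).
∂h/∂x = +0.01103, ∂h/∂y = +0.001379 (det = -4350).
Flow direction (−∇h) has components (-0.01103 E, -0.001379 N).
Azimuth = atan2(E, N) = atan2(-0.01103, -0.001379) = 262.9° ≈ 263°.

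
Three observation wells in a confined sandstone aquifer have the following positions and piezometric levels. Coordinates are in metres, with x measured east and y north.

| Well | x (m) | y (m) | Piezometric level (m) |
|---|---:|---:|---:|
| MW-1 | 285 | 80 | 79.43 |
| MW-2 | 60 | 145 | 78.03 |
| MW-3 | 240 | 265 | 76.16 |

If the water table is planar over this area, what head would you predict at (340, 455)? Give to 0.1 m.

Taking MW-1 as reference: MW-2−MW-1 = (-225, 65, -1.40); MW-3−MW-1 = (-45, 185, -3.27).
Determinant of the coordinate differences = (-225)·185 − (-45)·65 = -38700.
∂h/∂x = [(-1.40)·185 − (-3.27)·65] / -38700 = +0.001200
∂h/∂y = [(-225)·(-3.27) − (-45)·(-1.40)] / -38700 = -0.01738
h(340, 455) = 79.43 + (+0.001200)·(55) + (-0.01738)·(375) = 79.43 +0.066 -6.519 = 72.977 m.

73.0 m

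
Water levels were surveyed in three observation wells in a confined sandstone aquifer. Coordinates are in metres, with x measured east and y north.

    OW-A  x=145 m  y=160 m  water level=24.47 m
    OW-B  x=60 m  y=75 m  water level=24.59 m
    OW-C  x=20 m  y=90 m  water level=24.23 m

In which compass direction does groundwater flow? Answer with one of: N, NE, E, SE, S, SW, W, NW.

NW

Three-point gradient (reference OW-A): Δ to OW-B = (-85, -85, +0.12), Δ to OW-C = (-125, -70, -0.24).
∂h/∂x = +0.006160, ∂h/∂y = -0.007572 (det = -4675).
Flow = −∇h = (-0.006160 east, +0.007572 north), which points northwest.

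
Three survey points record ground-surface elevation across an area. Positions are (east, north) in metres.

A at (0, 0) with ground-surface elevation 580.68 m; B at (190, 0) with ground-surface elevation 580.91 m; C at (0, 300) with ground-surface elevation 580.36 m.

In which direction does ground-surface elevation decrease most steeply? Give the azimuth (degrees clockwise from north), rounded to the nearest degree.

∂z/∂x = (580.91 − 580.68) / (190 − 0) = +0.001211
∂z/∂y = (580.36 − 580.68) / (300 − 0) = -0.001067
Steepest decrease is along −∇f: components (-0.001211 E, +0.001067 N).
Azimuth = atan2(-0.001211, +0.001067) = 311.4° ≈ 311°.

311°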